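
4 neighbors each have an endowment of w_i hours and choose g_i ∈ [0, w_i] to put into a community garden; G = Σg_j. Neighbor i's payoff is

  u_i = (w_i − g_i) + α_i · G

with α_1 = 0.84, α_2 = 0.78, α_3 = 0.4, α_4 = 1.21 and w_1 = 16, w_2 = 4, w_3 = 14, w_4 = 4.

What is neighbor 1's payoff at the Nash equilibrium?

∂u_i/∂g_i = α_i − 1, so neighbor i contributes w_i if α_i > 1, else 0.
α_i > 1 for i ∈ {4}; NE contributions (0, 0, 0, 4), G = 4.
u_1 = (16 − 0) + 0.84·4 = 19.36.

19.36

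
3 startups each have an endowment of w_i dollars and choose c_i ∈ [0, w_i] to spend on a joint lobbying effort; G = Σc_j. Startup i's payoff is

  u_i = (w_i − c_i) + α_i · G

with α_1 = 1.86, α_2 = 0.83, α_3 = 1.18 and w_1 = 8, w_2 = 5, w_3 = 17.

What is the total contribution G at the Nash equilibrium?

∂u_i/∂c_i = α_i − 1, so startup i contributes w_i if α_i > 1, else 0.
α_i > 1 for i ∈ {1, 3}; NE contributions (8, 0, 17), G = 25.

25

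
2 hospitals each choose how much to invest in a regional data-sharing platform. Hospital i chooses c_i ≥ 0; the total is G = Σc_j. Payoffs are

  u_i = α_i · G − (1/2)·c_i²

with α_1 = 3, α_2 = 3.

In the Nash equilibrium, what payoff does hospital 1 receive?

Hospital i's FOC: ∂u_i/∂c_i = α_i − c_i = 0, so c_i* = α_i.
NE contributions = (3, 3); G = 6.
u_1 = α_1·G − ½·(c_1)² = 3·6 − ½·3² = 13.5.

13.5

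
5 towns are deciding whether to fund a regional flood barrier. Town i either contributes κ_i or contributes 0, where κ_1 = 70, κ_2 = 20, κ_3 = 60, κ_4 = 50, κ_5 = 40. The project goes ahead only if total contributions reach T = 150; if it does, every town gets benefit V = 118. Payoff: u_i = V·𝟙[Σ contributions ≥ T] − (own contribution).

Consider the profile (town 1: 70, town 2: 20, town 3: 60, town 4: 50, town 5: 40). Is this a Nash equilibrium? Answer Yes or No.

No

Total = 240 ≥ 150: provided.
Town 1 (pledges 70, payoff 48): dropping to 0 → total 170, payoff 118. Profitable deviation.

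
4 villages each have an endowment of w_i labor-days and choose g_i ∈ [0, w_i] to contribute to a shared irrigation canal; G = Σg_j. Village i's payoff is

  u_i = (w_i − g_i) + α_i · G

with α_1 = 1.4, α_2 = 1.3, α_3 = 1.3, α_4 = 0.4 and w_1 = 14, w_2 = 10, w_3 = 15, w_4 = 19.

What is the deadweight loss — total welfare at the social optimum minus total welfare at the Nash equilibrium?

∂u_i/∂g_i = α_i − 1, so village i contributes w_i if α_i > 1, else 0.
α_i > 1 for i ∈ {1, 2, 3}; NE contributions (14, 10, 15, 0), G = 39.
W^NE = Σw_i − G^NE + (Σα_i)·G^NE = 58 + 3.4·39 = 190.6.
Planner: ∂(Σu_j)/∂g_i = Σα_j − 1 = 3.4 > 0, so everyone contributes w_i; G^SO = 58, W^SO = 58 + 3.4·58 = 255.2.
Deadweight loss = 64.6.

64.6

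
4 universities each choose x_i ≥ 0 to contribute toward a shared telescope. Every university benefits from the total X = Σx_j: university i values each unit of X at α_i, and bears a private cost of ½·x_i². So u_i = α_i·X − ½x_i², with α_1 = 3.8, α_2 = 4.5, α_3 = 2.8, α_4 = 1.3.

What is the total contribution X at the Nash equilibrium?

12.4

University i's FOC: ∂u_i/∂x_i = α_i − x_i = 0, so x_i* = α_i.
NE contributions = (3.8, 4.5, 2.8, 1.3); X = 12.4.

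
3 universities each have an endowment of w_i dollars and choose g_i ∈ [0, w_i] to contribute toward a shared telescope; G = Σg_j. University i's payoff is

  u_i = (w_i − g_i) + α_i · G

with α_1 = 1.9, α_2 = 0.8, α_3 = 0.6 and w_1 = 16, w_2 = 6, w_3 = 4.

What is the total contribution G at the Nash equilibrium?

∂u_i/∂g_i = α_i − 1, so university i contributes w_i if α_i > 1, else 0.
α_i > 1 for i ∈ {1}; NE contributions (16, 0, 0), G = 16.

16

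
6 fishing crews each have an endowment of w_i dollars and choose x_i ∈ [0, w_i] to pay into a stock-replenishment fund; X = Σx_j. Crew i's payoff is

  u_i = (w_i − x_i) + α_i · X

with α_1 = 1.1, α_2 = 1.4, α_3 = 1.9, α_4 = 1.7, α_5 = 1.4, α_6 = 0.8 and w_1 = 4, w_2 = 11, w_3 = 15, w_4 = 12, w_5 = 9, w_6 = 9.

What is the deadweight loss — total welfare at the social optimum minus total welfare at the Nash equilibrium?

65.7

∂u_i/∂x_i = α_i − 1, so crew i contributes w_i if α_i > 1, else 0.
α_i > 1 for i ∈ {1, 2, 3, 4, 5}; NE contributions (4, 11, 15, 12, 9, 0), X = 51.
W^NE = Σw_i − X^NE + (Σα_i)·X^NE = 60 + 7.3·51 = 432.3.
Planner: ∂(Σu_j)/∂x_i = Σα_j − 1 = 7.3 > 0, so everyone contributes w_i; X^SO = 60, W^SO = 60 + 7.3·60 = 498.
Deadweight loss = 65.7.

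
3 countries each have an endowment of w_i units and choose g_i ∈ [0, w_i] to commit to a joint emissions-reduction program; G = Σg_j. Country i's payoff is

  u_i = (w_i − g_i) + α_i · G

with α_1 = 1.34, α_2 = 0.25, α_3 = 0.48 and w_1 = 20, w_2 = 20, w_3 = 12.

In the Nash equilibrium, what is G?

∂u_i/∂g_i = α_i − 1, so country i contributes w_i if α_i > 1, else 0.
α_i > 1 for i ∈ {1}; NE contributions (20, 0, 0), G = 20.

20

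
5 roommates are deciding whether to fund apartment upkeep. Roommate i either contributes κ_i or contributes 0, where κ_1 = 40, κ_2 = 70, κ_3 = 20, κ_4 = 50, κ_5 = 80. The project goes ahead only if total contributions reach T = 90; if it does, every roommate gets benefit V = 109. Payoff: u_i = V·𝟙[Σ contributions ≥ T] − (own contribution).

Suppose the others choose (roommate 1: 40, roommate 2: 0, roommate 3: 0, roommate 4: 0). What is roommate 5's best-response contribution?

Others' total = 40. Contributing 80 brings total to 120 ≥ 90: gain V − κ_5 = 29.
Best response: 80.

80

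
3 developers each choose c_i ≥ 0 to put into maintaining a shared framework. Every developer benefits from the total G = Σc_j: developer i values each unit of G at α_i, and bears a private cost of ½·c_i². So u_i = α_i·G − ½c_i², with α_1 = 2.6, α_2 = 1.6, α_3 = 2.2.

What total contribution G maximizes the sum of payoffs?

19.2

Planner FOC: ∂(Σu_j)/∂c_i = (Σα_j) − c_i = 0, so c_i^SO = Σα_j = 6.4 for every i; G^SO = 19.2.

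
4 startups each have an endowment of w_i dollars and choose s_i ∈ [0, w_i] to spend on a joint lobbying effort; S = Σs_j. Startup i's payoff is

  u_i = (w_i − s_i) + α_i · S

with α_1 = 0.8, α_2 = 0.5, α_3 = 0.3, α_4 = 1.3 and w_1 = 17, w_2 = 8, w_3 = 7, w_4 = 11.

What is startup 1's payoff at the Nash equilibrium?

25.8

∂u_i/∂s_i = α_i − 1, so startup i contributes w_i if α_i > 1, else 0.
α_i > 1 for i ∈ {4}; NE contributions (0, 0, 0, 11), S = 11.
u_1 = (17 − 0) + 0.8·11 = 25.8.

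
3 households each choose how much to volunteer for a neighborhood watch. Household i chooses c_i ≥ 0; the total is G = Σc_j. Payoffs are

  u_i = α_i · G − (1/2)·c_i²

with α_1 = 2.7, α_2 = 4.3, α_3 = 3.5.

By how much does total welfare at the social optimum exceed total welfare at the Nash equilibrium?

74.14

Household i's FOC: ∂u_i/∂c_i = α_i − c_i = 0, so c_i* = α_i.
NE contributions = (2.7, 4.3, 3.5); G = 10.5.
W^NE = (Σα)·G − ½Σα_i² = 10.5² − ½·38.03 = 91.235.
Planner sets c_i = Σα_j = 10.5 for every i, so G^SO = 3·10.5 = 31.5.
W^SO = (Σα)·G^SO − ½·3·(Σα)² = (3/2)·10.5² = 165.375.
Deadweight loss = W^SO − W^NE = 74.14.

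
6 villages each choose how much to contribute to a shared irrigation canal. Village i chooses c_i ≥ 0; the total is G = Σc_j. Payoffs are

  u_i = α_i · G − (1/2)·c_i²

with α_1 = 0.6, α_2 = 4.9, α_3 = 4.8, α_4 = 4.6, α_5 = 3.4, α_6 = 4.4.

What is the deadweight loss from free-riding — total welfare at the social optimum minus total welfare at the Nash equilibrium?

Village i's FOC: ∂u_i/∂c_i = α_i − c_i = 0, so c_i* = α_i.
NE contributions = (0.6, 4.9, 4.8, 4.6, 3.4, 4.4); G = 22.7.
W^NE = (Σα)·G − ½Σα_i² = 22.7² − ½·99.49 = 465.545.
Planner sets c_i = Σα_j = 22.7 for every i, so G^SO = 6·22.7 = 136.2.
W^SO = (Σα)·G^SO − ½·6·(Σα)² = (6/2)·22.7² = 1545.87.
Deadweight loss = W^SO − W^NE = 1080.325.

1080.325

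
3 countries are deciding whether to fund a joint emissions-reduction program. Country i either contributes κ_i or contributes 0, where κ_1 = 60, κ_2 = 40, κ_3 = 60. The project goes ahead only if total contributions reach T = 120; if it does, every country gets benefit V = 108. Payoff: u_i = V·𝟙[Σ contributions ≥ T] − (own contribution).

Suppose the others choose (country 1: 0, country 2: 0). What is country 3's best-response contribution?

Others' total = 0. Even contributing 60 gives 60 < 120: no benefit either way.
Best response: 0.

0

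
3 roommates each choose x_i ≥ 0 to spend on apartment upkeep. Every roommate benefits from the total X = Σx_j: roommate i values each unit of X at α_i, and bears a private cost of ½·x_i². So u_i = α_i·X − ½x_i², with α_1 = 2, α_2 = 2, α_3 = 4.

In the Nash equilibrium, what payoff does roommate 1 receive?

14

Roommate i's FOC: ∂u_i/∂x_i = α_i − x_i = 0, so x_i* = α_i.
NE contributions = (2, 2, 4); X = 8.
u_1 = α_1·X − ½·(x_1)² = 2·8 − ½·2² = 14.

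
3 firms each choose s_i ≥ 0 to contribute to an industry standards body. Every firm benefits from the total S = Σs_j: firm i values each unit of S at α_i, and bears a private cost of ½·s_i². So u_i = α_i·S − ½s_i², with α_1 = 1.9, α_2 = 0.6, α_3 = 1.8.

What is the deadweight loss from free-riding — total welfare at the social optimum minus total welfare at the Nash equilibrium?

12.85

Firm i's FOC: ∂u_i/∂s_i = α_i − s_i = 0, so s_i* = α_i.
NE contributions = (1.9, 0.6, 1.8); S = 4.3.
W^NE = (Σα)·S − ½Σα_i² = 4.3² − ½·7.21 = 14.885.
Planner sets s_i = Σα_j = 4.3 for every i, so S^SO = 3·4.3 = 12.9.
W^SO = (Σα)·S^SO − ½·3·(Σα)² = (3/2)·4.3² = 27.735.
Deadweight loss = W^SO − W^NE = 12.85.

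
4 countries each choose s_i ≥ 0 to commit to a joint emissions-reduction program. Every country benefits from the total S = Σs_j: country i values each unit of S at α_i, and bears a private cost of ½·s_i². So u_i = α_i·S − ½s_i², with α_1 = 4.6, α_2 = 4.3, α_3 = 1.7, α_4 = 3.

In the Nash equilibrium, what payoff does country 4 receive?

36.3

Country i's FOC: ∂u_i/∂s_i = α_i − s_i = 0, so s_i* = α_i.
NE contributions = (4.6, 4.3, 1.7, 3); S = 13.6.
u_4 = α_4·S − ½·(s_4)² = 3·13.6 − ½·3² = 36.3.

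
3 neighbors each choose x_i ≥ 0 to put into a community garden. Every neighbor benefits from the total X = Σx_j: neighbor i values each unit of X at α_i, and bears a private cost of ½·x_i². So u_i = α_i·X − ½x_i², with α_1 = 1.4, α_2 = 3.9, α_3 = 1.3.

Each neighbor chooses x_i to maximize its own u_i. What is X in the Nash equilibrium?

6.6

Neighbor i's FOC: ∂u_i/∂x_i = α_i − x_i = 0, so x_i* = α_i.
NE contributions = (1.4, 3.9, 1.3); X = 6.6.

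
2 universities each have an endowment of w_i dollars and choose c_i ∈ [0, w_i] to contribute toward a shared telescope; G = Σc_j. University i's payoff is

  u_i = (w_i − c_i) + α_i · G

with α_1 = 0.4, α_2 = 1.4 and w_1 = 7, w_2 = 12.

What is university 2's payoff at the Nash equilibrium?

16.8

∂u_i/∂c_i = α_i − 1, so university i contributes w_i if α_i > 1, else 0.
α_i > 1 for i ∈ {2}; NE contributions (0, 12), G = 12.
u_2 = (12 − 12) + 1.4·12 = 16.8.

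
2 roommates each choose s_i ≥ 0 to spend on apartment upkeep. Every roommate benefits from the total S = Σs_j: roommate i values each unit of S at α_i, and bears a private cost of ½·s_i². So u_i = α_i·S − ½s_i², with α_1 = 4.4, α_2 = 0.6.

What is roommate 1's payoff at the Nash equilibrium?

12.32

Roommate i's FOC: ∂u_i/∂s_i = α_i − s_i = 0, so s_i* = α_i.
NE contributions = (4.4, 0.6); S = 5.
u_1 = α_1·S − ½·(s_1)² = 4.4·5 − ½·4.4² = 12.32.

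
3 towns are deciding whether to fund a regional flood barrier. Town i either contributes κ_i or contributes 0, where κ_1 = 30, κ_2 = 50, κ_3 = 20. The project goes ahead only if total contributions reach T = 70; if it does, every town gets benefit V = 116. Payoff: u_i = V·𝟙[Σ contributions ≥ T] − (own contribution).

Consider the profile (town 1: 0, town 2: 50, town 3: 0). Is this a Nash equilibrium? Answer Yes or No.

Total = 50 < 70: not provided.
Town 1 (pledges 0, payoff 0): pledging 30 → total 80, payoff 86. Profitable deviation.

No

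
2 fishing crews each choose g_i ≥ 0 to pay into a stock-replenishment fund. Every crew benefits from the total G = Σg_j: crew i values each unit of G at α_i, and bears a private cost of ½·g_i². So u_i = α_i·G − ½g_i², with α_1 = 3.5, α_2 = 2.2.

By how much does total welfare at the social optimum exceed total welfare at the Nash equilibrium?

8.545

Crew i's FOC: ∂u_i/∂g_i = α_i − g_i = 0, so g_i* = α_i.
NE contributions = (3.5, 2.2); G = 5.7.
W^NE = (Σα)·G − ½Σα_i² = 5.7² − ½·17.09 = 23.945.
Planner sets g_i = Σα_j = 5.7 for every i, so G^SO = 2·5.7 = 11.4.
W^SO = (Σα)·G^SO − ½·2·(Σα)² = (2/2)·5.7² = 32.49.
Deadweight loss = W^SO − W^NE = 8.545.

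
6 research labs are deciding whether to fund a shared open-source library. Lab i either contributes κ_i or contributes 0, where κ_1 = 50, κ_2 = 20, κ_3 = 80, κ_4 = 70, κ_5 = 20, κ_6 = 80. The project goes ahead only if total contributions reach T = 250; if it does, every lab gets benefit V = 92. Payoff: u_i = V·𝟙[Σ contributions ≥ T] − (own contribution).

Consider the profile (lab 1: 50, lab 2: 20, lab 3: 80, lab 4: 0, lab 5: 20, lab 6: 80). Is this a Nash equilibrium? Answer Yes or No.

Total = 250 ≥ 250: provided.
Lab 1 (pledges 50, payoff 42): dropping to 0 → total 200, payoff 0. No gain.
Lab 2 (pledges 20, payoff 72): dropping to 0 → total 230, payoff 0. No gain.
Lab 3 (pledges 80, payoff 12): dropping to 0 → total 170, payoff 0. No gain.
Lab 4 (pledges 0, payoff 92): pledging 70 → total 320, payoff 22. No gain.
Lab 5 (pledges 20, payoff 72): dropping to 0 → total 230, payoff 0. No gain.
Lab 6 (pledges 80, payoff 12): dropping to 0 → total 170, payoff 0. No gain.

Yes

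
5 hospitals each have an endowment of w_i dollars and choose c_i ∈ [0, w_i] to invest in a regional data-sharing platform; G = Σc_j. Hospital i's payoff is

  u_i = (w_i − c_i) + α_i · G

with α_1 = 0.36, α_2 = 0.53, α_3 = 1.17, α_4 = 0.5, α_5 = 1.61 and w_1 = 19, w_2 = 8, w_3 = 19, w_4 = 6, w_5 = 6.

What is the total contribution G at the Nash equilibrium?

25

∂u_i/∂c_i = α_i − 1, so hospital i contributes w_i if α_i > 1, else 0.
α_i > 1 for i ∈ {3, 5}; NE contributions (0, 0, 19, 0, 6), G = 25.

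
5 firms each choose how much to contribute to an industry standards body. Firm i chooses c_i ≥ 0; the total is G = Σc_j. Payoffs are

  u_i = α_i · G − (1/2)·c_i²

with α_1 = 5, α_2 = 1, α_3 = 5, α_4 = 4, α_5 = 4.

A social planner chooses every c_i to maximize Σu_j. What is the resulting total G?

95

Planner FOC: ∂(Σu_j)/∂c_i = (Σα_j) − c_i = 0, so c_i^SO = Σα_j = 19 for every i; G^SO = 95.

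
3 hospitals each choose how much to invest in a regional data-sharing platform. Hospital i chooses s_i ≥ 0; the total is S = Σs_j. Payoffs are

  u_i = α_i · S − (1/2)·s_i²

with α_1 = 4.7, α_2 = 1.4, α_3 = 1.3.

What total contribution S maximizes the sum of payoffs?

Planner FOC: ∂(Σu_j)/∂s_i = (Σα_j) − s_i = 0, so s_i^SO = Σα_j = 7.4 for every i; S^SO = 22.2.

22.2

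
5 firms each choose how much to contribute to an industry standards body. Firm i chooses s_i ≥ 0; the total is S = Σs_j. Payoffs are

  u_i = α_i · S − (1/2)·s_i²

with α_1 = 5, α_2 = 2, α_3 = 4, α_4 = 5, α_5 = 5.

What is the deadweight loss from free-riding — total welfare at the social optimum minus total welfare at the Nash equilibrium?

Firm i's FOC: ∂u_i/∂s_i = α_i − s_i = 0, so s_i* = α_i.
NE contributions = (5, 2, 4, 5, 5); S = 21.
W^NE = (Σα)·S − ½Σα_i² = 21² − ½·95 = 393.5.
Planner sets s_i = Σα_j = 21 for every i, so S^SO = 5·21 = 105.
W^SO = (Σα)·S^SO − ½·5·(Σα)² = (5/2)·21² = 1102.5.
Deadweight loss = W^SO − W^NE = 709.

709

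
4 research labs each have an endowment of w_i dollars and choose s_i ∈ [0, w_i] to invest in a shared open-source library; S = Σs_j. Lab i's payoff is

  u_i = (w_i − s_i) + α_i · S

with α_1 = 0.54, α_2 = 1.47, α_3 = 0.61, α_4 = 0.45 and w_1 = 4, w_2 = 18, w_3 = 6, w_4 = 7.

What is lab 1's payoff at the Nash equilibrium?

13.72

∂u_i/∂s_i = α_i − 1, so lab i contributes w_i if α_i > 1, else 0.
α_i > 1 for i ∈ {2}; NE contributions (0, 18, 0, 0), S = 18.
u_1 = (4 − 0) + 0.54·18 = 13.72.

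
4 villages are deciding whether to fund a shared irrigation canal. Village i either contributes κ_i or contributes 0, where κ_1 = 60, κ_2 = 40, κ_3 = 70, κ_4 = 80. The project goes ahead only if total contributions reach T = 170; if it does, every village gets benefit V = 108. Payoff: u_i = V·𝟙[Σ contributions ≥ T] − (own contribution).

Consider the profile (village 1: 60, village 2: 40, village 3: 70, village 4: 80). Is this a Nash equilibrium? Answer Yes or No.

No

Total = 250 ≥ 170: provided.
Village 1 (pledges 60, payoff 48): dropping to 0 → total 190, payoff 108. Profitable deviation.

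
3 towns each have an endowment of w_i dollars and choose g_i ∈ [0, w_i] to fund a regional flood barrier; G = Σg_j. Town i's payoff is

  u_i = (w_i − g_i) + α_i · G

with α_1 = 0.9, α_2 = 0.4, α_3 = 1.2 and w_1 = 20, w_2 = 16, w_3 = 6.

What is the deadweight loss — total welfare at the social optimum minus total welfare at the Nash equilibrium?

54

∂u_i/∂g_i = α_i − 1, so town i contributes w_i if α_i > 1, else 0.
α_i > 1 for i ∈ {3}; NE contributions (0, 0, 6), G = 6.
W^NE = Σw_i − G^NE + (Σα_i)·G^NE = 42 + 1.5·6 = 51.
Planner: ∂(Σu_j)/∂g_i = Σα_j − 1 = 1.5 > 0, so everyone contributes w_i; G^SO = 42, W^SO = 42 + 1.5·42 = 105.
Deadweight loss = 54.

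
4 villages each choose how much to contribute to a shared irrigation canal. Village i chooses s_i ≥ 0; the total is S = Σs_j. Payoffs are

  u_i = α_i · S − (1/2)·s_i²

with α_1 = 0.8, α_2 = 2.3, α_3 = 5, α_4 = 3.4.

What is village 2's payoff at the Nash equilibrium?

Village i's FOC: ∂u_i/∂s_i = α_i − s_i = 0, so s_i* = α_i.
NE contributions = (0.8, 2.3, 5, 3.4); S = 11.5.
u_2 = α_2·S − ½·(s_2)² = 2.3·11.5 − ½·2.3² = 23.805.

23.805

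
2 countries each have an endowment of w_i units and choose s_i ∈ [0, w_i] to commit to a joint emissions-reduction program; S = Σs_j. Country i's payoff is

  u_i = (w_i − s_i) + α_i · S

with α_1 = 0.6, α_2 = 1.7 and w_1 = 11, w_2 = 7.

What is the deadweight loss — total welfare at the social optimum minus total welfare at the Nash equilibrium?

∂u_i/∂s_i = α_i − 1, so country i contributes w_i if α_i > 1, else 0.
α_i > 1 for i ∈ {2}; NE contributions (0, 7), S = 7.
W^NE = Σw_i − S^NE + (Σα_i)·S^NE = 18 + 1.3·7 = 27.1.
Planner: ∂(Σu_j)/∂s_i = Σα_j − 1 = 1.3 > 0, so everyone contributes w_i; S^SO = 18, W^SO = 18 + 1.3·18 = 41.4.
Deadweight loss = 14.3.

14.3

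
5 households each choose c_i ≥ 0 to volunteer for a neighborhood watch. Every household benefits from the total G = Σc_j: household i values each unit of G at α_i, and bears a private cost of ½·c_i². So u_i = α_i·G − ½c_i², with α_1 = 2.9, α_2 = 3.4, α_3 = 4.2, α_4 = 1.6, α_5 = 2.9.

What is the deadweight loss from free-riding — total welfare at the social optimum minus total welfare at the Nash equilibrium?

361.79

Household i's FOC: ∂u_i/∂c_i = α_i − c_i = 0, so c_i* = α_i.
NE contributions = (2.9, 3.4, 4.2, 1.6, 2.9); G = 15.
W^NE = (Σα)·G − ½Σα_i² = 15² − ½·48.58 = 200.71.
Planner sets c_i = Σα_j = 15 for every i, so G^SO = 5·15 = 75.
W^SO = (Σα)·G^SO − ½·5·(Σα)² = (5/2)·15² = 562.5.
Deadweight loss = W^SO − W^NE = 361.79.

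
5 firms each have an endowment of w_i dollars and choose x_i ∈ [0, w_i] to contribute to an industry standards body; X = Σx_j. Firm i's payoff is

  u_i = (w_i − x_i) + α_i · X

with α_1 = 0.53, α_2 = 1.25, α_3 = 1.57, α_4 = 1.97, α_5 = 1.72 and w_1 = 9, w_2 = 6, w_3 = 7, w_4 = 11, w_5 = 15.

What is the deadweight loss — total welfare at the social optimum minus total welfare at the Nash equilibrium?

∂u_i/∂x_i = α_i − 1, so firm i contributes w_i if α_i > 1, else 0.
α_i > 1 for i ∈ {2, 3, 4, 5}; NE contributions (0, 6, 7, 11, 15), X = 39.
W^NE = Σw_i − X^NE + (Σα_i)·X^NE = 48 + 6.04·39 = 283.56.
Planner: ∂(Σu_j)/∂x_i = Σα_j − 1 = 6.04 > 0, so everyone contributes w_i; X^SO = 48, W^SO = 48 + 6.04·48 = 337.92.
Deadweight loss = 54.36.

54.36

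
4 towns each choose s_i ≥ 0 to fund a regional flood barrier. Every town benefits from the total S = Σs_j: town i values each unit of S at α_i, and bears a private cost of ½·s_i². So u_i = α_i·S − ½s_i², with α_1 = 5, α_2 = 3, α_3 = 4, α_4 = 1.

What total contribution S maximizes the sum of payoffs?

Planner FOC: ∂(Σu_j)/∂s_i = (Σα_j) − s_i = 0, so s_i^SO = Σα_j = 13 for every i; S^SO = 52.

52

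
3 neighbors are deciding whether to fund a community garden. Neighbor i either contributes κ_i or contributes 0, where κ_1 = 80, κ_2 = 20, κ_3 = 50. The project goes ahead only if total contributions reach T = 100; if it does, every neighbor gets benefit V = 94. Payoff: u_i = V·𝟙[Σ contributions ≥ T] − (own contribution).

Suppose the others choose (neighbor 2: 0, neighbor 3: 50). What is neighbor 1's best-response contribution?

80

Others' total = 50. Contributing 80 brings total to 130 ≥ 100: gain V − κ_1 = 14.
Best response: 80.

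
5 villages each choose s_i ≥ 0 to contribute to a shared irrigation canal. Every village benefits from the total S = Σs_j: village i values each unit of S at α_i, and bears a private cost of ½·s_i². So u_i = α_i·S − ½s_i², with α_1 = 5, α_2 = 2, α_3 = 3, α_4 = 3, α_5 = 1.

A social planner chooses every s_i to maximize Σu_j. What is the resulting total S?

70

Planner FOC: ∂(Σu_j)/∂s_i = (Σα_j) − s_i = 0, so s_i^SO = Σα_j = 14 for every i; S^SO = 70.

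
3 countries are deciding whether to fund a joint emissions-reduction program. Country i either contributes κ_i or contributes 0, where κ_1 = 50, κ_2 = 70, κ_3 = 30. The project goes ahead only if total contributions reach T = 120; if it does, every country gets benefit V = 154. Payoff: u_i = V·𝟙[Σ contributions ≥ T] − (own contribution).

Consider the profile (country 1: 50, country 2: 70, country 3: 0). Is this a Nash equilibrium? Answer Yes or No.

Total = 120 ≥ 120: provided.
Country 1 (pledges 50, payoff 104): dropping to 0 → total 70, payoff 0. No gain.
Country 2 (pledges 70, payoff 84): dropping to 0 → total 50, payoff 0. No gain.
Country 3 (pledges 0, payoff 154): pledging 30 → total 150, payoff 124. No gain.

Yes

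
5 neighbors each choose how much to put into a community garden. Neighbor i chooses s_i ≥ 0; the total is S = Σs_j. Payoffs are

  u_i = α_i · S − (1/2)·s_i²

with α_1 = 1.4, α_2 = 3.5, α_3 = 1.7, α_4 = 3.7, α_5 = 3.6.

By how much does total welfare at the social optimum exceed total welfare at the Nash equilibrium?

Neighbor i's FOC: ∂u_i/∂s_i = α_i − s_i = 0, so s_i* = α_i.
NE contributions = (1.4, 3.5, 1.7, 3.7, 3.6); S = 13.9.
W^NE = (Σα)·S − ½Σα_i² = 13.9² − ½·43.75 = 171.335.
Planner sets s_i = Σα_j = 13.9 for every i, so S^SO = 5·13.9 = 69.5.
W^SO = (Σα)·S^SO − ½·5·(Σα)² = (5/2)·13.9² = 483.025.
Deadweight loss = W^SO − W^NE = 311.69.

311.69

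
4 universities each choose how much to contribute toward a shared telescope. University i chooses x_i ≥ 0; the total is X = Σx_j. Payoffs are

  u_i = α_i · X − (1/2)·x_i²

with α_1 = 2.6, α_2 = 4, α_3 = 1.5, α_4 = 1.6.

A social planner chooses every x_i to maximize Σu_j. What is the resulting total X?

Planner FOC: ∂(Σu_j)/∂x_i = (Σα_j) − x_i = 0, so x_i^SO = Σα_j = 9.7 for every i; X^SO = 38.8.

38.8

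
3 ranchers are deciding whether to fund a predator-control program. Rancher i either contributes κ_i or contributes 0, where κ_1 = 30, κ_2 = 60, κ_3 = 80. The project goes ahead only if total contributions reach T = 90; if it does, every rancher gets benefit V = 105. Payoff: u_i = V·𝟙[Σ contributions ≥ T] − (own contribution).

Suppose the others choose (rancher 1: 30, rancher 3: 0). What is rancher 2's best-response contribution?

60

Others' total = 30. Contributing 60 brings total to 90 ≥ 90: gain V − κ_2 = 45.
Best response: 60.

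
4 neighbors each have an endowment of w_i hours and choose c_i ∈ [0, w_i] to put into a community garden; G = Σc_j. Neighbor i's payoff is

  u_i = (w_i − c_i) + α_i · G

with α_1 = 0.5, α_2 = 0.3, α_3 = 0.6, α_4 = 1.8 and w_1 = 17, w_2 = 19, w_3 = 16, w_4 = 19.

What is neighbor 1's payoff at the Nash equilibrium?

26.5

∂u_i/∂c_i = α_i − 1, so neighbor i contributes w_i if α_i > 1, else 0.
α_i > 1 for i ∈ {4}; NE contributions (0, 0, 0, 19), G = 19.
u_1 = (17 − 0) + 0.5·19 = 26.5.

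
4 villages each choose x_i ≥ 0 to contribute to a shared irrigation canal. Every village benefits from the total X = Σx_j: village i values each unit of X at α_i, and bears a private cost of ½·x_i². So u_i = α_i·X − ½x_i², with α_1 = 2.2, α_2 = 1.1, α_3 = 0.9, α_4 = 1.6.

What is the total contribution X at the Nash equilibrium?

Village i's FOC: ∂u_i/∂x_i = α_i − x_i = 0, so x_i* = α_i.
NE contributions = (2.2, 1.1, 0.9, 1.6); X = 5.8.

5.8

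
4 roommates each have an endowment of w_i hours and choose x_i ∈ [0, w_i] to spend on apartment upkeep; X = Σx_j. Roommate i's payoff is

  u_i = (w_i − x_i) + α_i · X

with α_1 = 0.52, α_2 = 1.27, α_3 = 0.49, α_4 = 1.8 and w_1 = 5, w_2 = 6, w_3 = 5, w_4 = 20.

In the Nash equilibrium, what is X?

∂u_i/∂x_i = α_i − 1, so roommate i contributes w_i if α_i > 1, else 0.
α_i > 1 for i ∈ {2, 4}; NE contributions (0, 6, 0, 20), X = 26.

26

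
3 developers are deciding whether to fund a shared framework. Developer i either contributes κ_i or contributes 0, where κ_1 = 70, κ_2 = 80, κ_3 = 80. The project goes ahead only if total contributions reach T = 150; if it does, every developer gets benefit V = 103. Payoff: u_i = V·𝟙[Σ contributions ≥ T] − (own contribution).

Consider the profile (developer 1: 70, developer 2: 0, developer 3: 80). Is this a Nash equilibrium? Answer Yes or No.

Yes

Total = 150 ≥ 150: provided.
Developer 1 (pledges 70, payoff 33): dropping to 0 → total 80, payoff 0. No gain.
Developer 2 (pledges 0, payoff 103): pledging 80 → total 230, payoff 23. No gain.
Developer 3 (pledges 80, payoff 23): dropping to 0 → total 70, payoff 0. No gain.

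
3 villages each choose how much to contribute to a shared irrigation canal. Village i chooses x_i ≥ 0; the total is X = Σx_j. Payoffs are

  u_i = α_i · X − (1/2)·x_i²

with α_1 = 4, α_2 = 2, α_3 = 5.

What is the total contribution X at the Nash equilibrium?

11

Village i's FOC: ∂u_i/∂x_i = α_i − x_i = 0, so x_i* = α_i.
NE contributions = (4, 2, 5); X = 11.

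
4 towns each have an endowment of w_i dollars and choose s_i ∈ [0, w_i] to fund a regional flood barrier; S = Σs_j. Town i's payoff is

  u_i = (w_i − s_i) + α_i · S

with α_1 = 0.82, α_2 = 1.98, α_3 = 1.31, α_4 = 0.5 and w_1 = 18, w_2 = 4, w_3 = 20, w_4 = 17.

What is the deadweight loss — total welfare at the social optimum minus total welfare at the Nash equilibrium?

∂u_i/∂s_i = α_i − 1, so town i contributes w_i if α_i > 1, else 0.
α_i > 1 for i ∈ {2, 3}; NE contributions (0, 4, 20, 0), S = 24.
W^NE = Σw_i − S^NE + (Σα_i)·S^NE = 59 + 3.61·24 = 145.64.
Planner: ∂(Σu_j)/∂s_i = Σα_j − 1 = 3.61 > 0, so everyone contributes w_i; S^SO = 59, W^SO = 59 + 3.61·59 = 271.99.
Deadweight loss = 126.35.

126.35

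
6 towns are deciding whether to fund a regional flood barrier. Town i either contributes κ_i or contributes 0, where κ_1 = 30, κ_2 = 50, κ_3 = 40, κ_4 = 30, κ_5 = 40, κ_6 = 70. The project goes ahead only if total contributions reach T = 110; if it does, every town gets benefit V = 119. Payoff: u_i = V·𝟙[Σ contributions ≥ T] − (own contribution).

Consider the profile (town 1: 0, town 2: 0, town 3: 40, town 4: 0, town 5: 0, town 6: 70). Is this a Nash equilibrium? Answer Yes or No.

Yes

Total = 110 ≥ 110: provided.
Town 1 (pledges 0, payoff 119): pledging 30 → total 140, payoff 89. No gain.
Town 2 (pledges 0, payoff 119): pledging 50 → total 160, payoff 69. No gain.
Town 3 (pledges 40, payoff 79): dropping to 0 → total 70, payoff 0. No gain.
Town 4 (pledges 0, payoff 119): pledging 30 → total 140, payoff 89. No gain.
Town 5 (pledges 0, payoff 119): pledging 40 → total 150, payoff 79. No gain.
Town 6 (pledges 70, payoff 49): dropping to 0 → total 40, payoff 0. No gain.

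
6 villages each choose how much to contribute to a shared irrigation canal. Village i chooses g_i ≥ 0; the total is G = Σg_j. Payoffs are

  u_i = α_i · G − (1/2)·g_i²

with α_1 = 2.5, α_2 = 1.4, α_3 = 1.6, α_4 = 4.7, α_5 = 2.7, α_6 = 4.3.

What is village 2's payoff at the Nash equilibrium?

23.1

Village i's FOC: ∂u_i/∂g_i = α_i − g_i = 0, so g_i* = α_i.
NE contributions = (2.5, 1.4, 1.6, 4.7, 2.7, 4.3); G = 17.2.
u_2 = α_2·G − ½·(g_2)² = 1.4·17.2 − ½·1.4² = 23.1.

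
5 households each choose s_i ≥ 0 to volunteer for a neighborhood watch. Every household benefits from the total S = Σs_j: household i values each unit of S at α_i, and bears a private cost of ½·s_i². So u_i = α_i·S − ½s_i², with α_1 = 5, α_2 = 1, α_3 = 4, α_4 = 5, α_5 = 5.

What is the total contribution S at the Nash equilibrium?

20

Household i's FOC: ∂u_i/∂s_i = α_i − s_i = 0, so s_i* = α_i.
NE contributions = (5, 1, 4, 5, 5); S = 20.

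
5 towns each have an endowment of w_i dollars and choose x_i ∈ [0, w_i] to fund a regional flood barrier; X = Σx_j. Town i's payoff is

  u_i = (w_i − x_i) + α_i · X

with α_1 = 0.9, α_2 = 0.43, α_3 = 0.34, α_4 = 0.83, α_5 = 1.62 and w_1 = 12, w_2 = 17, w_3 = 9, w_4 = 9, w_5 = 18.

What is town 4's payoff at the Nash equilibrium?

23.94

∂u_i/∂x_i = α_i − 1, so town i contributes w_i if α_i > 1, else 0.
α_i > 1 for i ∈ {5}; NE contributions (0, 0, 0, 0, 18), X = 18.
u_4 = (9 − 0) + 0.83·18 = 23.94.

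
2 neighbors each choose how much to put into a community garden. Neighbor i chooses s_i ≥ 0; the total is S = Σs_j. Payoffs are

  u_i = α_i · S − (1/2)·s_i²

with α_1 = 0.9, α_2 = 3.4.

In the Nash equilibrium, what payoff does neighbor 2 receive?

Neighbor i's FOC: ∂u_i/∂s_i = α_i − s_i = 0, so s_i* = α_i.
NE contributions = (0.9, 3.4); S = 4.3.
u_2 = α_2·S − ½·(s_2)² = 3.4·4.3 − ½·3.4² = 8.84.

8.84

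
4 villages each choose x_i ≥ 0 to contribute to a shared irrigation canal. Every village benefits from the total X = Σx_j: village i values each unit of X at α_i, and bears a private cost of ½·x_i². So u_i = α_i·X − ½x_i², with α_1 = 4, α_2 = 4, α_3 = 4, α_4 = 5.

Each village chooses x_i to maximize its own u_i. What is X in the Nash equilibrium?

Village i's FOC: ∂u_i/∂x_i = α_i − x_i = 0, so x_i* = α_i.
NE contributions = (4, 4, 4, 5); X = 17.

17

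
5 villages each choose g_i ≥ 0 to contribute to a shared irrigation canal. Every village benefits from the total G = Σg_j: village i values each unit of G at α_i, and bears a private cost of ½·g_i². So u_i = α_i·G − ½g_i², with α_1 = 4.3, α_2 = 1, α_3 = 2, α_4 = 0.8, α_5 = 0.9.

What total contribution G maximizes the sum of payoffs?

45

Planner FOC: ∂(Σu_j)/∂g_i = (Σα_j) − g_i = 0, so g_i^SO = Σα_j = 9 for every i; G^SO = 45.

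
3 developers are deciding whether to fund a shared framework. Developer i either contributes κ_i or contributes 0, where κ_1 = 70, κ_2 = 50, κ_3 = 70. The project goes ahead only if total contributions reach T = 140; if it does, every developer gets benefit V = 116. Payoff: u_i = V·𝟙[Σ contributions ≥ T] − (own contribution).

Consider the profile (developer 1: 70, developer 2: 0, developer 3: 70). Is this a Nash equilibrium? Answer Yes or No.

Total = 140 ≥ 140: provided.
Developer 1 (pledges 70, payoff 46): dropping to 0 → total 70, payoff 0. No gain.
Developer 2 (pledges 0, payoff 116): pledging 50 → total 190, payoff 66. No gain.
Developer 3 (pledges 70, payoff 46): dropping to 0 → total 70, payoff 0. No gain.

Yes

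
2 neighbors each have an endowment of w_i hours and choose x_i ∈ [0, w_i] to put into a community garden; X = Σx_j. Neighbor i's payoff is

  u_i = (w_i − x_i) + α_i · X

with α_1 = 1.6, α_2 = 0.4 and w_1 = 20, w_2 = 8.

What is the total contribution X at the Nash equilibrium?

∂u_i/∂x_i = α_i − 1, so neighbor i contributes w_i if α_i > 1, else 0.
α_i > 1 for i ∈ {1}; NE contributions (20, 0), X = 20.

20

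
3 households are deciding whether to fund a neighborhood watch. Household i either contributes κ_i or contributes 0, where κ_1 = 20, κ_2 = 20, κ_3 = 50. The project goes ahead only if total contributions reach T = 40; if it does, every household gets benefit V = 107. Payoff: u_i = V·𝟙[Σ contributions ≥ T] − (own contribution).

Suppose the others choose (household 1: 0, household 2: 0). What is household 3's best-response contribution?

50

Others' total = 0. Contributing 50 brings total to 50 ≥ 40: gain V − κ_3 = 57.
Best response: 50.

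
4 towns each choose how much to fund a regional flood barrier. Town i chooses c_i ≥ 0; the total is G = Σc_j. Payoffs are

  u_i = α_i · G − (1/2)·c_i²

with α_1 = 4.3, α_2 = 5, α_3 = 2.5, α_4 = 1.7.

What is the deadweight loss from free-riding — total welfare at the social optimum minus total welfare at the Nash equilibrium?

Town i's FOC: ∂u_i/∂c_i = α_i − c_i = 0, so c_i* = α_i.
NE contributions = (4.3, 5, 2.5, 1.7); G = 13.5.
W^NE = (Σα)·G − ½Σα_i² = 13.5² − ½·52.63 = 155.935.
Planner sets c_i = Σα_j = 13.5 for every i, so G^SO = 4·13.5 = 54.
W^SO = (Σα)·G^SO − ½·4·(Σα)² = (4/2)·13.5² = 364.5.
Deadweight loss = W^SO − W^NE = 208.565.

208.565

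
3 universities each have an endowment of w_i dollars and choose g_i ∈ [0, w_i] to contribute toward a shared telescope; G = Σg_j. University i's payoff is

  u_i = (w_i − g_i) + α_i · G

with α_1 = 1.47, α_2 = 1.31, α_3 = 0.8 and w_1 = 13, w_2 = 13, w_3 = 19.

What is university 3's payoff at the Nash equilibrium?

39.8

∂u_i/∂g_i = α_i − 1, so university i contributes w_i if α_i > 1, else 0.
α_i > 1 for i ∈ {1, 2}; NE contributions (13, 13, 0), G = 26.
u_3 = (19 − 0) + 0.8·26 = 39.8.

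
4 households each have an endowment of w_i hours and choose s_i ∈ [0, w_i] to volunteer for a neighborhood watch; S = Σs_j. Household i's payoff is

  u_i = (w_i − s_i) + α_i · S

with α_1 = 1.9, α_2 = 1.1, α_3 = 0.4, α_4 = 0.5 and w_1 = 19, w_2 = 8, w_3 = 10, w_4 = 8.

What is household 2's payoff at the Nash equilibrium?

∂u_i/∂s_i = α_i − 1, so household i contributes w_i if α_i > 1, else 0.
α_i > 1 for i ∈ {1, 2}; NE contributions (19, 8, 0, 0), S = 27.
u_2 = (8 − 8) + 1.1·27 = 29.7.

29.7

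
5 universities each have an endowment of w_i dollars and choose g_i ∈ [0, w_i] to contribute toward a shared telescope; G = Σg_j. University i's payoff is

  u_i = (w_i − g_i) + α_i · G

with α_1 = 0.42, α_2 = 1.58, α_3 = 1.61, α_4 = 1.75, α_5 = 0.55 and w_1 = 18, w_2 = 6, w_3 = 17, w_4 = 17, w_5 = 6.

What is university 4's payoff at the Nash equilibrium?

70

∂u_i/∂g_i = α_i − 1, so university i contributes w_i if α_i > 1, else 0.
α_i > 1 for i ∈ {2, 3, 4}; NE contributions (0, 6, 17, 17, 0), G = 40.
u_4 = (17 − 17) + 1.75·40 = 70.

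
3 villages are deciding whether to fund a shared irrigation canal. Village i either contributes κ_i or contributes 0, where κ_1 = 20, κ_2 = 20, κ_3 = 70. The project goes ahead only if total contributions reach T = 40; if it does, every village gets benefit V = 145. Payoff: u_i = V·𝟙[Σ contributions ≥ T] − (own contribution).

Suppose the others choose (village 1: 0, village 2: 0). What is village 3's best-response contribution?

70

Others' total = 0. Contributing 70 brings total to 70 ≥ 40: gain V − κ_3 = 75.
Best response: 70.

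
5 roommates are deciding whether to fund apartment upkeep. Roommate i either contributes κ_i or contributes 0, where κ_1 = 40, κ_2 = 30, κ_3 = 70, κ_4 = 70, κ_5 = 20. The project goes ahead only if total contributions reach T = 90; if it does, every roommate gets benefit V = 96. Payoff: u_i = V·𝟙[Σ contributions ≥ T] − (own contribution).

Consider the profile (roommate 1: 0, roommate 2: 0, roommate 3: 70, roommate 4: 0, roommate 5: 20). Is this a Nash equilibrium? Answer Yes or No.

Yes

Total = 90 ≥ 90: provided.
Roommate 1 (pledges 0, payoff 96): pledging 40 → total 130, payoff 56. No gain.
Roommate 2 (pledges 0, payoff 96): pledging 30 → total 120, payoff 66. No gain.
Roommate 3 (pledges 70, payoff 26): dropping to 0 → total 20, payoff 0. No gain.
Roommate 4 (pledges 0, payoff 96): pledging 70 → total 160, payoff 26. No gain.
Roommate 5 (pledges 20, payoff 76): dropping to 0 → total 70, payoff 0. No gain.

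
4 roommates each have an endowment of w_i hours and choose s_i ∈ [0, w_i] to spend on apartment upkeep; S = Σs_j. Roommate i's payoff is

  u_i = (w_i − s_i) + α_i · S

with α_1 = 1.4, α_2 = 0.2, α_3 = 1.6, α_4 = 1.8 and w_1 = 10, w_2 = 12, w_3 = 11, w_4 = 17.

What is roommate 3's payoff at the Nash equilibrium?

60.8

∂u_i/∂s_i = α_i − 1, so roommate i contributes w_i if α_i > 1, else 0.
α_i > 1 for i ∈ {1, 3, 4}; NE contributions (10, 0, 11, 17), S = 38.
u_3 = (11 − 11) + 1.6·38 = 60.8.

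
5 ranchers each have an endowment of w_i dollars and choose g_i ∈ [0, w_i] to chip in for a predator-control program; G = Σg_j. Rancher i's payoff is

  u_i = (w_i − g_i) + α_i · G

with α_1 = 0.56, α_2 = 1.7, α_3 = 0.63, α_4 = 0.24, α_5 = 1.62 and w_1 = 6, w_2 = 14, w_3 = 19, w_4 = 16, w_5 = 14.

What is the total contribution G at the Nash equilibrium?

∂u_i/∂g_i = α_i − 1, so rancher i contributes w_i if α_i > 1, else 0.
α_i > 1 for i ∈ {2, 5}; NE contributions (0, 14, 0, 0, 14), G = 28.

28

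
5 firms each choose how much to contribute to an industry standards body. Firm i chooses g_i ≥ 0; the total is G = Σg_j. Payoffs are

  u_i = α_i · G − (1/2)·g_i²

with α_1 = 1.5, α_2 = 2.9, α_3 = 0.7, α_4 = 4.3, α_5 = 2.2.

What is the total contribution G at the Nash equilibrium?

Firm i's FOC: ∂u_i/∂g_i = α_i − g_i = 0, so g_i* = α_i.
NE contributions = (1.5, 2.9, 0.7, 4.3, 2.2); G = 11.6.

11.6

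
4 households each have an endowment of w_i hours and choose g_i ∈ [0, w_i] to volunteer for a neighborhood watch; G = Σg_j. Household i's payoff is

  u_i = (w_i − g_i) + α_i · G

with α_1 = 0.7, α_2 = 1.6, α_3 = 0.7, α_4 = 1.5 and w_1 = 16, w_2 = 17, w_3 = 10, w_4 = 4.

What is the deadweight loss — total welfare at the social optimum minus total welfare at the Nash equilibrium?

91

∂u_i/∂g_i = α_i − 1, so household i contributes w_i if α_i > 1, else 0.
α_i > 1 for i ∈ {2, 4}; NE contributions (0, 17, 0, 4), G = 21.
W^NE = Σw_i − G^NE + (Σα_i)·G^NE = 47 + 3.5·21 = 120.5.
Planner: ∂(Σu_j)/∂g_i = Σα_j − 1 = 3.5 > 0, so everyone contributes w_i; G^SO = 47, W^SO = 47 + 3.5·47 = 211.5.
Deadweight loss = 91.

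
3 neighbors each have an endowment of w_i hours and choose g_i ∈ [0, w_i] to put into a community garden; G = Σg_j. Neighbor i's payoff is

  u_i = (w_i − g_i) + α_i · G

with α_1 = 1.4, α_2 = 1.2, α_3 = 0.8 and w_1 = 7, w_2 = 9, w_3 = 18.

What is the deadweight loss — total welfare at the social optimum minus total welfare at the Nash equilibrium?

∂u_i/∂g_i = α_i − 1, so neighbor i contributes w_i if α_i > 1, else 0.
α_i > 1 for i ∈ {1, 2}; NE contributions (7, 9, 0), G = 16.
W^NE = Σw_i − G^NE + (Σα_i)·G^NE = 34 + 2.4·16 = 72.4.
Planner: ∂(Σu_j)/∂g_i = Σα_j − 1 = 2.4 > 0, so everyone contributes w_i; G^SO = 34, W^SO = 34 + 2.4·34 = 115.6.
Deadweight loss = 43.2.

43.2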